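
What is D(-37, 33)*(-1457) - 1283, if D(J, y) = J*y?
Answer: 1777714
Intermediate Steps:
D(-37, 33)*(-1457) - 1283 = -37*33*(-1457) - 1283 = -1221*(-1457) - 1283 = 1778997 - 1283 = 1777714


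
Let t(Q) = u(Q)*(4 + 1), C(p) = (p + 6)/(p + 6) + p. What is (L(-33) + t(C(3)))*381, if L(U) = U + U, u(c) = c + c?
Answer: -9906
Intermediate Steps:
u(c) = 2*c
C(p) = 1 + p (C(p) = (6 + p)/(6 + p) + p = 1 + p)
t(Q) = 10*Q (t(Q) = (2*Q)*(4 + 1) = (2*Q)*5 = 10*Q)
L(U) = 2*U
(L(-33) + t(C(3)))*381 = (2*(-33) + 10*(1 + 3))*381 = (-66 + 10*4)*381 = (-66 + 40)*381 = -26*381 = -9906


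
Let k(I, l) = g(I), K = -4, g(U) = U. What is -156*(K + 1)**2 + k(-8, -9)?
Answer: -1412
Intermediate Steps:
k(I, l) = I
-156*(K + 1)**2 + k(-8, -9) = -156*(-4 + 1)**2 - 8 = -156*(-3)**2 - 8 = -156*9 - 8 = -1404 - 8 = -1412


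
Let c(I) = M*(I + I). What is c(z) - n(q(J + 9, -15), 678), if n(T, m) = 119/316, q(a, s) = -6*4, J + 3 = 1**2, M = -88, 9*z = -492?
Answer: 9120667/948 ≈ 9621.0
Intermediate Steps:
z = -164/3 (z = (1/9)*(-492) = -164/3 ≈ -54.667)
J = -2 (J = -3 + 1**2 = -3 + 1 = -2)
q(a, s) = -24
n(T, m) = 119/316 (n(T, m) = 119*(1/316) = 119/316)
c(I) = -176*I (c(I) = -88*(I + I) = -176*I)
c(z) - n(q(J + 9, -15), 678) = -176*(-164/3) - 1*119/316 = 28864/3 - 119/316 = 9120667/948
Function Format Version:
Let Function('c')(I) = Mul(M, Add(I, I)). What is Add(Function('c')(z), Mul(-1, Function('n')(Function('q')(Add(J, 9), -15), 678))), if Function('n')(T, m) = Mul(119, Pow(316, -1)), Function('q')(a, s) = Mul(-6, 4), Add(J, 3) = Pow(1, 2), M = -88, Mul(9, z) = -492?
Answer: Rational(9120667, 948) ≈ 9621.0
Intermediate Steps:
z = Rational(-164, 3) (z = Mul(Rational(1, 9), -492) = Rational(-164, 3) ≈ -54.667)
J = -2 (J = Add(-3, Pow(1, 2)) = Add(-3, 1) = -2)
Function('q')(a, s) = -24
Function('n')(T, m) = Rational(119, 316) (Function('n')(T, m) = Mul(119, Rational(1, 316)) = Rational(119, 316))
Function('c')(I) = Mul(-176, I) (Function('c')(I) = Mul(-88, Add(I, I)) = Mul(-88, Mul(2, I)) = Mul(-176, I))
Add(Function('c')(z), Mul(-1, Function('n')(Function('q')(Add(J, 9), -15), 678))) = Add(Mul(-176, Rational(-164, 3)), Mul(-1, Rational(119, 316))) = Add(Rational(28864, 3), Rational(-119, 316)) = Rational(9120667, 948)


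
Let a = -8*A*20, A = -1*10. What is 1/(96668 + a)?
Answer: 1/98268 ≈ 1.0176e-5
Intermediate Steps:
A = -10
a = 1600 (a = -8*(-10)*20 = 80*20 = 1600)
1/(96668 + a) = 1/(96668 + 1600) = 1/98268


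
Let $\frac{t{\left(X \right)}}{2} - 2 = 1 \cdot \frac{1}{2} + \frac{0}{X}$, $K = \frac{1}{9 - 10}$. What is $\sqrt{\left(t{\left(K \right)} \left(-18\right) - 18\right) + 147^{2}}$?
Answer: $3 \sqrt{2389} \approx 146.63$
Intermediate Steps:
$K = -1$ ($K = \frac{1}{-1} = -1$)
$t{\left(X \right)} = 5$ ($t{\left(X \right)} = 4 + 2 \left(1 \cdot \frac{1}{2} + \frac{0}{X}\right) = 4 + 2 \left(1 \cdot \frac{1}{2} + 0\right) = 4 + 2 \left(\frac{1}{2} + 0\right) = 4 + 2 \cdot \frac{1}{2} = 4 + 1 = 5$)
$\sqrt{\left(t{\left(K \right)} \left(-18\right) - 18\right) + 147^{2}} = \sqrt{\left(5 \left(-18\right) - 18\right) + 147^{2}} = \sqrt{\left(-90 - 18\right) + 21609} = \sqrt{-108 + 21609} = \sqrt{21501} = 3 \sqrt{2389}$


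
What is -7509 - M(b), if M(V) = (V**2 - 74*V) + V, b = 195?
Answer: -31299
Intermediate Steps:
M(V) = V**2 - 73*V
-7509 - M(b) = -7509 - 195*(-73 + 195) = -7509 - 195*122 = -7509 - 1*23790 = -7509 - 23790 = -31299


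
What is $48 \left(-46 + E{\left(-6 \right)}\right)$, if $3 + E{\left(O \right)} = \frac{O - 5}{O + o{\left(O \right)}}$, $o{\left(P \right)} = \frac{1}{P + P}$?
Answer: $- \frac{165360}{73} \approx -2265.2$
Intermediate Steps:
$o{\left(P \right)} = \frac{1}{2 P}$
$E{\left(O \right)} = -3 + \frac{-5 + O}{O + \frac{1}{2 O}}$ ($E{\left(O \right)} = -3 + \frac{O - 5}{O + \frac{1}{2 O}} = -3 + \frac{-5 + O}{O + \frac{1}{2 O}}$)
$48 \left(-46 + E{\left(-6 \right)}\right) = 48 \left(-46 + \frac{-3 - - 12 \left(5 + 2 \left(-6\right)\right)}{1 + 2 \left(-6\right)^{2}}\right) = 48 \left(-46 + \frac{-3 - - 12 \left(5 - 12\right)}{1 + 2 \cdot 36}\right) = 48 \left(-46 + \frac{-3 - \left(-12\right) \left(-7\right)}{1 + 72}\right) = 48 \left(-46 + \frac{-3 - 84}{73}\right) = 48 \left(-46 + \frac{1}{73} \left(-87\right)\right) = 48 \left(-46 - \frac{87}{73}\right) = 48 \left(- \frac{3445}{73}\right) = - \frac{165360}{73}$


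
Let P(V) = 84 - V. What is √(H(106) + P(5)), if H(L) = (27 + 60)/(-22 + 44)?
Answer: 5*√1606/22 ≈ 9.1079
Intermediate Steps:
H(L) = 87/22
√(H(106) + P(5)) = √(87/22 + (84 - 1*5)) = √(87/22 + (84 - 5)) = √(87/22 + 79) = √(1825/22) = 5*√1606/22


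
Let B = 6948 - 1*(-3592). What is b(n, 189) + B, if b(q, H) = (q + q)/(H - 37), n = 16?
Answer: 200264/19 ≈ 10540.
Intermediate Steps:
b(q, H) = 2*q/(-37 + H) (b(q, H) = (2*q)/(-37 + H) = 2*q/(-37 + H))
B = 10540 (B = 6948 + 3592 = 10540)
b(n, 189) + B = 2*16/(-37 + 189) + 10540 = 2*16/152 + 10540 = 2*16*(1/152) + 10540 = 4/19 + 10540 = 200264/19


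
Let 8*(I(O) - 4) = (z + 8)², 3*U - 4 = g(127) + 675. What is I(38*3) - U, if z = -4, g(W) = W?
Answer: -788/3 ≈ -262.67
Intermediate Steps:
U = 806/3 (U = 4/3 + (127 + 675)/3 = 4/3 + (⅓)*802 = 4/3 + 802/3 = 806/3 ≈ 268.67)
I(O) = 6 (I(O) = 4 + (-4 + 8)²/8 = 4 + (⅛)*4² = 4 + (⅛)*16 = 4 + 2 = 6)
I(38*3) - U = 6 - 1*806/3 = 6 - 806/3 = -788/3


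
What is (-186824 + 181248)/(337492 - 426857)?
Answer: 5576/89365 ≈ 0.062396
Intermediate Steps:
(-186824 + 181248)/(337492 - 426857) = -5576/(-89365) = -5576*(-1/89365) = 5576/89365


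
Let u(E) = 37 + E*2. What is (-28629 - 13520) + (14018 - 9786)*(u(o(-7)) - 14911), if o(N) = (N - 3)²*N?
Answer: -68913717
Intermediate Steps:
o(N) = N*(-3 + N)² (o(N) = (-3 + N)²*N = N*(-3 + N)²)
u(E) = 37 + 2*E
(-28629 - 13520) + (14018 - 9786)*(u(o(-7)) - 14911) = (-28629 - 13520) + (14018 - 9786)*((37 + 2*(-7*(-3 - 7)²)) - 14911) = -42149 + 4232*((37 + 2*(-7*(-10)²)) - 14911) = -42149 + 4232*((37 + 2*(-7*100)) - 14911) = -42149 + 4232*((37 + 2*(-700)) - 14911) = -42149 + 4232*((37 - 1400) - 14911) = -42149 + 4232*(-1363 - 14911) = -42149 + 4232*(-16274) = -42149 - 68871568 = -68913717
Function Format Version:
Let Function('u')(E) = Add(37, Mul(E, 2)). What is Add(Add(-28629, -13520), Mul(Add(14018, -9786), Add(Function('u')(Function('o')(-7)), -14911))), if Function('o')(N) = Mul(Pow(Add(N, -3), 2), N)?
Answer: -68913717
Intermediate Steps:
Function('o')(N) = Mul(N, Pow(Add(-3, N), 2)) (Function('o')(N) = Mul(Pow(Add(-3, N), 2), N) = Mul(N, Pow(Add(-3, N), 2)))
Function('u')(E) = Add(37, Mul(2, E))
Add(Add(-28629, -13520), Mul(Add(14018, -9786), Add(Function('u')(Function('o')(-7)), -14911))) = Add(Add(-28629, -13520), Mul(Add(14018, -9786), Add(Add(37, Mul(2, Mul(-7, Pow(Add(-3, -7), 2)))), -14911))) = Add(-42149, Mul(4232, Add(Add(37, Mul(2, Mul(-7, Pow(-10, 2)))), -14911))) = Add(-42149, Mul(4232, Add(Add(37, Mul(2, Mul(-7, 100))), -14911))) = Add(-42149, Mul(4232, Add(Add(37, Mul(2, -700)), -14911))) = Add(-42149, Mul(4232, Add(Add(37, -1400), -14911))) = Add(-42149, Mul(4232, Add(-1363, -14911))) = Add(-42149, Mul(4232, -16274)) = Add(-42149, -68871568) = -68913717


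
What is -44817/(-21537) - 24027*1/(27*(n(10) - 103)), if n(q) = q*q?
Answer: 19299988/64611 ≈ 298.71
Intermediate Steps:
n(q) = q²
-44817/(-21537) - 24027*1/(27*(n(10) - 103)) = -44817/(-21537) - 24027*1/(27*(10² - 103)) = -44817*(-1/21537) - 24027*1/(27*(100 - 103)) = 14939/7179 - 24027/(27*(-3)) = 14939/7179 - 24027/(-81) = 14939/7179 - 24027*(-1/81) = 14939/7179 + 8009/27 = 19299988/64611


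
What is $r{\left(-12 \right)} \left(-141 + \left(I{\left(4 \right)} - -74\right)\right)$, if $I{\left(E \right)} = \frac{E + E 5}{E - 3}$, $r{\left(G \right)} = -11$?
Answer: $473$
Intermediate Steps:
$I{\left(E \right)} = \frac{6 E}{-3 + E}$ ($I{\left(E \right)} = \frac{E + 5 E}{-3 + E} = \frac{6 E}{-3 + E}$)
$r{\left(-12 \right)} \left(-141 + \left(I{\left(4 \right)} - -74\right)\right) = - 11 \left(-141 + \left(6 \cdot 4 \frac{1}{-3 + 4} - -74\right)\right) = - 11 \left(-141 + \left(6 \cdot 4 \cdot 1^{-1} + 74\right)\right) = - 11 \left(-141 + \left(6 \cdot 4 \cdot 1 + 74\right)\right) = - 11 \left(-141 + \left(24 + 74\right)\right) = - 11 \left(-141 + 98\right) = \left(-11\right) \left(-43\right) = 473$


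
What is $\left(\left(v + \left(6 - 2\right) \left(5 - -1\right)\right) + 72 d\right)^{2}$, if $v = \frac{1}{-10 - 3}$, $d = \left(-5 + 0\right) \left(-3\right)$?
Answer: $\frac{205951201}{169} \approx 1.2186 \cdot 10^{6}$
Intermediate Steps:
$d = 15$ ($d = \left(-5\right) \left(-3\right) = 15$)
$v = - \frac{1}{13}$ ($v = \frac{1}{-13} = - \frac{1}{13} \approx -0.076923$)
$\left(\left(v + \left(6 - 2\right) \left(5 - -1\right)\right) + 72 d\right)^{2} = \left(\left(- \frac{1}{13} + \left(6 - 2\right) \left(5 - -1\right)\right) + 72 \cdot 15\right)^{2} = \left(\left(- \frac{1}{13} + \left(6 - 2\right) \left(5 + 1\right)\right) + 1080\right)^{2} = \left(\left(- \frac{1}{13} + 4 \cdot 6\right) + 1080\right)^{2} = \left(\left(- \frac{1}{13} + 24\right) + 1080\right)^{2} = \left(\frac{311}{13} + 1080\right)^{2} = \left(\frac{14351}{13}\right)^{2} = \frac{205951201}{169}$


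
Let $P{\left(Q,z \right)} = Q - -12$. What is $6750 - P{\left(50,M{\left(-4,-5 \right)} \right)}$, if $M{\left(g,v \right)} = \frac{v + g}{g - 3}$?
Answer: $6688$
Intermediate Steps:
$M{\left(g,v \right)} = \frac{g + v}{-3 + g}$
$P{\left(Q,z \right)} = 12 + Q$ ($P{\left(Q,z \right)} = Q + 12 = 12 + Q$)
$6750 - P{\left(50,M{\left(-4,-5 \right)} \right)} = 6750 - \left(12 + 50\right) = 6750 - 62 = 6688$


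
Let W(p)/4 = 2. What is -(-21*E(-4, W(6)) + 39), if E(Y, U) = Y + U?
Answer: 45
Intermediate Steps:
W(p) = 8 (W(p) = 4*2 = 8)
E(Y, U) = U + Y
-(-21*E(-4, W(6)) + 39) = -(-21*(8 - 4) + 39) = -(-21*4 + 39) = -(-84 + 39) = -1*(-45) = 45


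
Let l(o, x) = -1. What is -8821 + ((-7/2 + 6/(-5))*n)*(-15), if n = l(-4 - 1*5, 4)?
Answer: -17783/2 ≈ -8891.5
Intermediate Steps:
n = -1
-8821 + ((-7/2 + 6/(-5))*n)*(-15) = -8821 + ((-7/2 + 6/(-5))*(-1))*(-15) = -8821 + ((-7*½ + 6*(-⅕))*(-1))*(-15) = -8821 + ((-7/2 - 6/5)*(-1))*(-15) = -8821 - 47/10*(-1)*(-15) = -8821 + (47/10)*(-15) = -8821 - 141/2 = -17783/2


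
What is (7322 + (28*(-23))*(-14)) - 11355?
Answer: 4983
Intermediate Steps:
(7322 + (28*(-23))*(-14)) - 11355 = (7322 - 644*(-14)) - 11355 = (7322 + 9016) - 11355 = 16338 - 11355 = 4983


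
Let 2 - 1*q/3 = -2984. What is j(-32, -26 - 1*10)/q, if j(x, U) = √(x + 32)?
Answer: 0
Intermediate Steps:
j(x, U) = √(32 + x)
q = 8958 (q = 6 - 3*(-2984) = 6 + 8952 = 8958)
j(-32, -26 - 1*10)/q = √(32 - 32)/8958 = √0*(1/8958) = 0*(1/8958) = 0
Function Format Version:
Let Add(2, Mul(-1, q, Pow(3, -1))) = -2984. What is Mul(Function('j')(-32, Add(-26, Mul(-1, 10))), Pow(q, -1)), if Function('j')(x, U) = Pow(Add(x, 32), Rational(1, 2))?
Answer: 0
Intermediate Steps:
Function('j')(x, U) = Pow(Add(32, x), Rational(1, 2))
q = 8958 (q = Add(6, Mul(-3, -2984)) = Add(6, 8952) = 8958)
Mul(Function('j')(-32, Add(-26, Mul(-1, 10))), Pow(q, -1)) = Mul(Pow(Add(32, -32), Rational(1, 2)), Pow(8958, -1)) = Mul(Pow(0, Rational(1, 2)), Rational(1, 8958)) = Mul(0, Rational(1, 8958)) = 0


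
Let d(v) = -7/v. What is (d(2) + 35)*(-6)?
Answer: -189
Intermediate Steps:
(d(2) + 35)*(-6) = (-7/2 + 35)*(-6) = (63/2)*(-6) = -189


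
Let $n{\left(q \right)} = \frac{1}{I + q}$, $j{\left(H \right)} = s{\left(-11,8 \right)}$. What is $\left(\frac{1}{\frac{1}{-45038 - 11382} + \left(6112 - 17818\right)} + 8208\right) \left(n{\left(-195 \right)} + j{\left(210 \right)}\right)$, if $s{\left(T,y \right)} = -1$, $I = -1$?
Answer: $- \frac{266983966120439}{32362173529} \approx -8249.9$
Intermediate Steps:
$j{\left(H \right)} = -1$
$n{\left(q \right)} = \frac{1}{-1 + q}$
$\left(\frac{1}{\frac{1}{-45038 - 11382} + \left(6112 - 17818\right)} + 8208\right) \left(n{\left(-195 \right)} + j{\left(210 \right)}\right) = \left(\frac{1}{\frac{1}{-45038 - 11382} + \left(6112 - 17818\right)} + 8208\right) \left(\frac{1}{-1 - 195} - 1\right) = \left(\frac{1}{\frac{1}{-56420} + \left(6112 - 17818\right)} + 8208\right) \left(\frac{1}{-196} - 1\right) = \left(\frac{1}{- \frac{1}{56420} - 11706} + 8208\right) \left(- \frac{1}{196} - 1\right) = \left(\frac{1}{- \frac{660452521}{56420}} + 8208\right) \left(- \frac{197}{196}\right) = \left(- \frac{56420}{660452521} + 8208\right) \left(- \frac{197}{196}\right) = \frac{5420994235948}{660452521} \left(- \frac{197}{196}\right) = - \frac{266983966120439}{32362173529}$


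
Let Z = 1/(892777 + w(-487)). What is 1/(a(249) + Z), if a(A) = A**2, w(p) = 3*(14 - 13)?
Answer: 892780/55353252781 ≈ 1.6129e-5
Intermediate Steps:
w(p) = 3 (w(p) = 3*1 = 3)
Z = 1/892780 (Z = 1/(892777 + 3) = 1/892780 ≈ 1.1201e-6)
1/(a(249) + Z) = 1/(249**2 + 1/892780) = 1/(62001 + 1/892780) = 1/(55353252781/892780) = 892780/55353252781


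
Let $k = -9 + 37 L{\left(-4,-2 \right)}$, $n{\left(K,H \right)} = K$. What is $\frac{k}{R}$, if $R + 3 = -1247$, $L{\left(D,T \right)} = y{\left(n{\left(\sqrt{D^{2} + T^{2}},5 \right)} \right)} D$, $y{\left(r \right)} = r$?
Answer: $\frac{9}{1250} + \frac{148 \sqrt{5}}{625} \approx 0.5367$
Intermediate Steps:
$L{\left(D,T \right)} = D \sqrt{D^{2} + T^{2}}$ ($L{\left(D,T \right)} = \sqrt{D^{2} + T^{2}} D = D \sqrt{D^{2} + T^{2}}$)
$k = -9 - 296 \sqrt{5}$ ($k = -9 + 37 \left(- 4 \sqrt{\left(-4\right)^{2} + \left(-2\right)^{2}}\right) = -9 + 37 \left(- 4 \sqrt{16 + 4}\right) = -9 + 37 \left(- 4 \sqrt{20}\right) = -9 + 37 \left(- 4 \cdot 2 \sqrt{5}\right) = -9 + 37 \left(- 8 \sqrt{5}\right) = -9 - 296 \sqrt{5} \approx -670.88$)
$R = -1250$ ($R = -3 - 1247 = -1250$)
$\frac{k}{R} = \frac{-9 - 296 \sqrt{5}}{-1250} = \left(-9 - 296 \sqrt{5}\right) \left(- \frac{1}{1250}\right) = \frac{9}{1250} + \frac{148 \sqrt{5}}{625}$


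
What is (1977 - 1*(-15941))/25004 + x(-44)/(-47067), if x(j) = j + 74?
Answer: 140432731/196143878 ≈ 0.71597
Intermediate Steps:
x(j) = 74 + j
(1977 - 1*(-15941))/25004 + x(-44)/(-47067) = (1977 - 1*(-15941))/25004 + (74 - 44)/(-47067) = (1977 + 15941)*(1/25004) + 30*(-1/47067) = 17918*(1/25004) - 10/15689 = 8959/12502 - 10/15689 = 140432731/196143878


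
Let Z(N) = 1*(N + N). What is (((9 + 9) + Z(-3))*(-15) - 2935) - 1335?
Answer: -4450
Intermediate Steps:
Z(N) = 2*N (Z(N) = 1*(2*N) = 2*N)
(((9 + 9) + Z(-3))*(-15) - 2935) - 1335 = (((9 + 9) + 2*(-3))*(-15) - 2935) - 1335 = ((18 - 6)*(-15) - 2935) - 1335 = (12*(-15) - 2935) - 1335 = (-180 - 2935) - 1335 = -3115 - 1335 = -4450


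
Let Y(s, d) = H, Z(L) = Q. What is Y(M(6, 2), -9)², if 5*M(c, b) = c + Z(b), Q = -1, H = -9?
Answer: 81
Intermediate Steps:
Z(L) = -1
M(c, b) = -⅕ + c/5 (M(c, b) = (c - 1)/5 = (-1 + c)/5 = -⅕ + c/5)
Y(s, d) = -9
Y(M(6, 2), -9)² = (-9)² = 81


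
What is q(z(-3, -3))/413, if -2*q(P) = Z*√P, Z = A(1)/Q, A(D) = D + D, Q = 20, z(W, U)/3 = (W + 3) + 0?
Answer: 0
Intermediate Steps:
z(W, U) = 9 + 3*W (z(W, U) = 3*((W + 3) + 0) = 3*((3 + W) + 0) = 3*(3 + W) = 9 + 3*W)
A(D) = 2*D
Z = ⅒ (Z = (2*1)/20 = 2*(1/20) = ⅒ ≈ 0.10000)
q(P) = -√P/20
q(z(-3, -3))/413 = -√(9 + 3*(-3))/20/413 = -√(9 - 9)/20*(1/413) = -√0/20*(1/413) = -1/20*0*(1/413) = 0*(1/413) = 0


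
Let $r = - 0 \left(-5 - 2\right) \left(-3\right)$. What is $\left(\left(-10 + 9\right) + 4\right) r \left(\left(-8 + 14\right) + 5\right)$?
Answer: $0$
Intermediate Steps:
$r = 0$ ($r = - 0 \left(-7\right) \left(-3\right) = - 0 \left(-3\right) = \left(-1\right) 0 = 0$)
$\left(\left(-10 + 9\right) + 4\right) r \left(\left(-8 + 14\right) + 5\right) = \left(\left(-10 + 9\right) + 4\right) 0 \left(\left(-8 + 14\right) + 5\right) = \left(-1 + 4\right) 0 \left(6 + 5\right) = 3 \cdot 0 \cdot 11 = 0 \cdot 11 = 0$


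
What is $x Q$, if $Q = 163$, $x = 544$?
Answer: $88672$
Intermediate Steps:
$x Q = 544 \cdot 163 = 88672$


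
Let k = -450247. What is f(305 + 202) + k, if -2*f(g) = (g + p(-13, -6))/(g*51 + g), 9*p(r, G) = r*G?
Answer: -5478605615/12168 ≈ -4.5025e+5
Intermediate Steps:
p(r, G) = G*r/9 (p(r, G) = (r*G)/9 = (G*r)/9 = G*r/9)
f(g) = -(26/3 + g)/(104*g) (f(g) = -(g + (1/9)*(-6)*(-13))/(2*(g*51 + g)) = -(g + 26/3)/(2*(51*g + g)) = -(26/3 + g)/(2*(52*g)) = -(26/3 + g)*1/(52*g)/2 = -(26/3 + g)/(104*g))
f(305 + 202) + k = (-26 - 3*(305 + 202))/(312*(305 + 202)) - 450247 = (1/312)*(-26 - 3*507)/507 - 450247 = (1/312)*(1/507)*(-26 - 1521) - 450247 = (1/312)*(1/507)*(-1547) - 450247 = -119/12168 - 450247 = -5478605615/12168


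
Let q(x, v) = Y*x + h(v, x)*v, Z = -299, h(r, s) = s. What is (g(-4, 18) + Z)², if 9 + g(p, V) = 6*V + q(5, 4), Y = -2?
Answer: 36100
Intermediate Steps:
q(x, v) = -2*x + v*x (q(x, v) = -2*x + x*v = -2*x + v*x)
g(p, V) = 1 + 6*V (g(p, V) = -9 + (6*V + 5*(-2 + 4)) = -9 + (6*V + 5*2) = -9 + (6*V + 10) = -9 + (10 + 6*V) = 1 + 6*V)
(g(-4, 18) + Z)² = ((1 + 6*18) - 299)² = ((1 + 108) - 299)² = (109 - 299)² = (-190)² = 36100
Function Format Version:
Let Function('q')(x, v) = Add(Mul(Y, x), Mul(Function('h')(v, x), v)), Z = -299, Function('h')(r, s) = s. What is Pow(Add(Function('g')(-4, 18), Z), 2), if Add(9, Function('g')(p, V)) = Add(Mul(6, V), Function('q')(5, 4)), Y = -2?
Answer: 36100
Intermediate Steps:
Function('q')(x, v) = Add(Mul(-2, x), Mul(v, x)) (Function('q')(x, v) = Add(Mul(-2, x), Mul(x, v)) = Add(Mul(-2, x), Mul(v, x)))
Function('g')(p, V) = Add(1, Mul(6, V)) (Function('g')(p, V) = Add(-9, Add(Mul(6, V), Mul(5, Add(-2, 4)))) = Add(-9, Add(Mul(6, V), Mul(5, 2))) = Add(-9, Add(Mul(6, V), 10)) = Add(-9, Add(10, Mul(6, V))) = Add(1, Mul(6, V)))
Pow(Add(Function('g')(-4, 18), Z), 2) = Pow(Add(Add(1, Mul(6, 18)), -299), 2) = Pow(Add(Add(1, 108), -299), 2) = Pow(Add(109, -299), 2) = Pow(-190, 2) = 36100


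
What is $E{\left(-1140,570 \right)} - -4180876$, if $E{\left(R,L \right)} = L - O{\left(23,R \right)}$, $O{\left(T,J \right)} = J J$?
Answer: $2881846$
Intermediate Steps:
$O{\left(T,J \right)} = J^{2}$
$E{\left(R,L \right)} = L - R^{2}$
$E{\left(-1140,570 \right)} - -4180876 = \left(570 - \left(-1140\right)^{2}\right) - -4180876 = \left(570 - 1299600\right) + 4180876 = -1299030 + 4180876 = 2881846$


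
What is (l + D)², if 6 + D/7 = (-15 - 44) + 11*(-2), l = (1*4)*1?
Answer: 366025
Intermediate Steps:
l = 4 (l = 4*1 = 4)
D = -609 (D = -42 + 7*((-15 - 44) + 11*(-2)) = -42 + 7*(-59 - 22) = -42 + 7*(-81) = -42 - 567 = -609)
(l + D)² = (4 - 609)² = (-605)² = 366025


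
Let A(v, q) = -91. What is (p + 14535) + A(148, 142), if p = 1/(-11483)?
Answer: 165860451/11483 ≈ 14444.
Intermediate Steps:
p = -1/11483 ≈ -8.7085e-5
(p + 14535) + A(148, 142) = (-1/11483 + 14535) - 91 = 166905404/11483 - 91 = 165860451/11483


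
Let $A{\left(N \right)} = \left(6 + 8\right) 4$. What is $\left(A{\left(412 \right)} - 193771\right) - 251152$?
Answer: $-444867$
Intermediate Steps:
$A{\left(N \right)} = 56$ ($A{\left(N \right)} = 14 \cdot 4 = 56$)
$\left(A{\left(412 \right)} - 193771\right) - 251152 = \left(56 - 193771\right) - 251152 = -193715 - 251152 = -444867$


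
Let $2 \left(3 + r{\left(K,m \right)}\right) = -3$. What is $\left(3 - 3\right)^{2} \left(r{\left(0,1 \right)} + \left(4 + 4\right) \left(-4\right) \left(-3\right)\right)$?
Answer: $0$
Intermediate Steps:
$r{\left(K,m \right)} = - \frac{9}{2}$ ($r{\left(K,m \right)} = -3 + \frac{1}{2} \left(-3\right) = -3 - \frac{3}{2} = - \frac{9}{2}$)
$\left(3 - 3\right)^{2} \left(r{\left(0,1 \right)} + \left(4 + 4\right) \left(-4\right) \left(-3\right)\right) = \left(3 - 3\right)^{2} \left(- \frac{9}{2} + \left(4 + 4\right) \left(-4\right) \left(-3\right)\right) = 0^{2} \left(- \frac{9}{2} + 8 \left(-4\right) \left(-3\right)\right) = 0 \left(- \frac{9}{2} - -96\right) = 0 \left(- \frac{9}{2} + 96\right) = 0 \cdot \frac{183}{2} = 0$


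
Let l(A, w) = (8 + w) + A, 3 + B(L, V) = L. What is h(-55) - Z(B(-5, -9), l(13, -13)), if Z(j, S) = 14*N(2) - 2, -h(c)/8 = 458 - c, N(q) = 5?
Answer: -4172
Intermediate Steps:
B(L, V) = -3 + L
h(c) = -3664 + 8*c (h(c) = -8*(458 - c) = -3664 + 8*c)
l(A, w) = 8 + A + w
Z(j, S) = 68 (Z(j, S) = 14*5 - 2 = 70 - 2 = 68)
h(-55) - Z(B(-5, -9), l(13, -13)) = (-3664 + 8*(-55)) - 1*68 = (-3664 - 440) - 68 = -4104 - 68 = -4172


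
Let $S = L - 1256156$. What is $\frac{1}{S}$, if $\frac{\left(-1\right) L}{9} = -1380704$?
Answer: $\frac{1}{11170180} \approx 8.9524 \cdot 10^{-8}$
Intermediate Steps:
$L = 12426336$ ($L = \left(-9\right) \left(-1380704\right) = 12426336$)
$S = 11170180$ ($S = 12426336 - 1256156 = 11170180$)
$\frac{1}{S} = \frac{1}{11170180}$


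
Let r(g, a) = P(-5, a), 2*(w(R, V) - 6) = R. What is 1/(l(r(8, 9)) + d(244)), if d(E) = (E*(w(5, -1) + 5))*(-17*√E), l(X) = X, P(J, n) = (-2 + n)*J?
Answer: 35/765129343751 - 111996*√61/765129343751 ≈ -1.1432e-6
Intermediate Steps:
P(J, n) = J*(-2 + n)
w(R, V) = 6 + R/2
r(g, a) = 10 - 5*a (r(g, a) = -5*(-2 + a) = 10 - 5*a)
d(E) = -459*E^(3/2)/2 (d(E) = (E*((6 + (½)*5) + 5))*(-17*√E) = (E*((6 + 5/2) + 5))*(-17*√E) = (E*(17/2 + 5))*(-17*√E) = (E*(27/2))*(-17*√E) = (27*E/2)*(-17*√E) = -459*E^(3/2)/2)
1/(l(r(8, 9)) + d(244)) = 1/((10 - 5*9) - 111996*√61) = 1/((10 - 45) - 111996*√61) = 1/(-35 - 111996*√61)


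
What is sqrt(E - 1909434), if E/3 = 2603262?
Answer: 8*sqrt(92193) ≈ 2429.1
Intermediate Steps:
E = 7809786 (E = 3*2603262 = 7809786)
sqrt(E - 1909434) = sqrt(7809786 - 1909434) = sqrt(5900352) = 8*sqrt(92193)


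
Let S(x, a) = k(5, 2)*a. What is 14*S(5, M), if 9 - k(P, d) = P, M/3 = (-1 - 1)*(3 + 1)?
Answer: -1344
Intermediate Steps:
M = -24 (M = 3*((-1 - 1)*(3 + 1)) = 3*(-2*4) = 3*(-8) = -24)
k(P, d) = 9 - P
S(x, a) = 4*a (S(x, a) = (9 - 1*5)*a = (9 - 5)*a = 4*a)
14*S(5, M) = 14*(4*(-24)) = 14*(-96) = -1344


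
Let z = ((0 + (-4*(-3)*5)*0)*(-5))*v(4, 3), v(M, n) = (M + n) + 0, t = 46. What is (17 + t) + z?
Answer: 63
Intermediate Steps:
v(M, n) = M + n
z = 0 (z = ((0 + (-4*(-3)*5)*0)*(-5))*(4 + 3) = ((0 + (12*5)*0)*(-5))*7 = ((0 + 60*0)*(-5))*7 = ((0 + 0)*(-5))*7 = (0*(-5))*7 = 0*7 = 0)
(17 + t) + z = (17 + 46) + 0 = 63 + 0 = 63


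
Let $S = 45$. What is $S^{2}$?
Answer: $2025$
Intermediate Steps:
$S^{2} = 45^{2} = 2025$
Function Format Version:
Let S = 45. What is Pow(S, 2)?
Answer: 2025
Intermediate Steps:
Pow(S, 2) = Pow(45, 2) = 2025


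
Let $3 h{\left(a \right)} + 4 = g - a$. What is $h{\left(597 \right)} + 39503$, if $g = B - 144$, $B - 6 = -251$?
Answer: $39173$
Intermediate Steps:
$B = -245$ ($B = 6 - 251 = -245$)
$g = -389$ ($g = -245 - 144 = -389$)
$h{\left(a \right)} = -131 - \frac{a}{3}$ ($h{\left(a \right)} = - \frac{4}{3} + \frac{-389 - a}{3} = - \frac{4}{3} - \left(\frac{389}{3} + \frac{a}{3}\right) = -131 - \frac{a}{3}$)
$h{\left(597 \right)} + 39503 = \left(-131 - 199\right) + 39503 = -330 + 39503 = 39173$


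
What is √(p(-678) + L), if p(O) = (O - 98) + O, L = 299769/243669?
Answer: I*√9584177464137/81223 ≈ 38.115*I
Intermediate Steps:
L = 99923/81223 (L = 299769*(1/243669) = 99923/81223 ≈ 1.2302)
p(O) = -98 + 2*O (p(O) = (-98 + O) + O = -98 + 2*O)
√(p(-678) + L) = √((-98 + 2*(-678)) + 99923/81223) = √((-98 - 1356) + 99923/81223) = √(-1454 + 99923/81223) = √(-117998319/81223) = I*√9584177464137/81223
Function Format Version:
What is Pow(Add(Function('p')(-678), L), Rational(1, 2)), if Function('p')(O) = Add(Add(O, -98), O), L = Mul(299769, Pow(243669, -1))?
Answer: Mul(Rational(1, 81223), I, Pow(9584177464137, Rational(1, 2))) ≈ Mul(38.115, I)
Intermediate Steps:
L = Rational(99923, 81223) (L = Mul(299769, Rational(1, 243669)) = Rational(99923, 81223) ≈ 1.2302)
Function('p')(O) = Add(-98, Mul(2, O)) (Function('p')(O) = Add(Add(-98, O), O) = Add(-98, Mul(2, O)))
Pow(Add(Function('p')(-678), L), Rational(1, 2)) = Pow(Add(Add(-98, Mul(2, -678)), Rational(99923, 81223)), Rational(1, 2)) = Pow(Add(Add(-98, -1356), Rational(99923, 81223)), Rational(1, 2)) = Pow(Add(-1454, Rational(99923, 81223)), Rational(1, 2)) = Pow(Rational(-117998319, 81223), Rational(1, 2)) = Mul(Rational(1, 81223), I, Pow(9584177464137, Rational(1, 2)))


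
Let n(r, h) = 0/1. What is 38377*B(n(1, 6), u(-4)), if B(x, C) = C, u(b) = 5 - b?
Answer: 345393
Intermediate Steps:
n(r, h) = 0 (n(r, h) = 0*1 = 0)
38377*B(n(1, 6), u(-4)) = 38377*(5 - 1*(-4)) = 38377*(5 + 4) = 38377*9 = 345393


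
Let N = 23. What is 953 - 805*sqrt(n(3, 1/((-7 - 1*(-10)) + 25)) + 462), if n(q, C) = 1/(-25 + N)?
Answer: 953 - 805*sqrt(1846)/2 ≈ -16340.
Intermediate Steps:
n(q, C) = -1/2 (n(q, C) = 1/(-25 + 23) = 1/(-2) = -1/2)
953 - 805*sqrt(n(3, 1/((-7 - 1*(-10)) + 25)) + 462) = 953 - 805*sqrt(-1/2 + 462) = 953 - 805*sqrt(1846)/2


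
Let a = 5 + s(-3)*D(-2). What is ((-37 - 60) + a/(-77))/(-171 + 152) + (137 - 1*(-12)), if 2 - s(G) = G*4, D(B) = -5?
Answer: 225391/1463 ≈ 154.06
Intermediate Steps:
s(G) = 2 - 4*G (s(G) = 2 - G*4 = 2 - 4*G)
a = -65 (a = 5 + (2 - 4*(-3))*(-5) = 5 + (2 + 12)*(-5) = 5 + 14*(-5) = 5 - 70 = -65)
((-37 - 60) + a/(-77))/(-171 + 152) + (137 - 1*(-12)) = ((-37 - 60) - 65/(-77))/(-171 + 152) + (137 - 1*(-12)) = (-97 - 65*(-1/77))/(-19) + (137 + 12) = (-97 + 65/77)*(-1/19) + 149 = -7404/77*(-1/19) + 149 = 7404/1463 + 149 = 225391/1463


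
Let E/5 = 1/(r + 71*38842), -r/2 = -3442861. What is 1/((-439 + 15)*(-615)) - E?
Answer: 1042463/314330012880 ≈ 3.3165e-6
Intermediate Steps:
r = 6885722 (r = -2*(-3442861) = 6885722)
E = 5/9643504 (E = 5/(6885722 + 71*38842) = 5/(6885722 + 2757782) = 5/9643504 ≈ 5.1848e-7)
1/((-439 + 15)*(-615)) - E = 1/((-439 + 15)*(-615)) - 1*5/9643504 = 1/(-424*(-615)) - 5/9643504 = 1/260760 - 5/9643504 = 1042463/314330012880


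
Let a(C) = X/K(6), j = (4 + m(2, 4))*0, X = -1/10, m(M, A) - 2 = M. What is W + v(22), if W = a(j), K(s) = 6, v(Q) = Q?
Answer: 1319/60 ≈ 21.983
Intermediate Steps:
m(M, A) = 2 + M
X = -1/10 (X = -1*1/10 = -1/10 ≈ -0.10000)
j = 0 (j = (4 + (2 + 2))*0 = (4 + 4)*0 = 8*0 = 0)
a(C) = -1/60 (a(C) = -1/10/6 = -1/10*1/6 = -1/60)
W = -1/60 ≈ -0.016667
W + v(22) = -1/60 + 22 = 1319/60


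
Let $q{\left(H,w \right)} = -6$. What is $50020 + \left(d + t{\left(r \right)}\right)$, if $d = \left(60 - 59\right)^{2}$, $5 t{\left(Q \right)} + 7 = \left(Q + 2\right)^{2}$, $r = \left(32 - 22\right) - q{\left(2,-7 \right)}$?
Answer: $\frac{250422}{5} \approx 50084.0$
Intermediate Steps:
$r = 16$ ($r = \left(32 - 22\right) - -6 = \left(32 - 22\right) + 6 = 10 + 6 = 16$)
$t{\left(Q \right)} = - \frac{7}{5} + \frac{\left(2 + Q\right)^{2}}{5}$ ($t{\left(Q \right)} = - \frac{7}{5} + \frac{\left(Q + 2\right)^{2}}{5} = - \frac{7}{5} + \frac{\left(2 + Q\right)^{2}}{5}$)
$d = 1$ ($d = 1^{2} = 1$)
$50020 + \left(d + t{\left(r \right)}\right) = 50020 + \left(1 - \left(\frac{7}{5} - \frac{\left(2 + 16\right)^{2}}{5}\right)\right) = 50020 + \left(1 - \left(\frac{7}{5} - \frac{18^{2}}{5}\right)\right) = 50020 + \left(1 + \left(- \frac{7}{5} + \frac{1}{5} \cdot 324\right)\right) = 50020 + \left(1 + \left(- \frac{7}{5} + \frac{324}{5}\right)\right) = 50020 + \left(1 + \frac{317}{5}\right) = 50020 + \frac{322}{5} = \frac{250422}{5}$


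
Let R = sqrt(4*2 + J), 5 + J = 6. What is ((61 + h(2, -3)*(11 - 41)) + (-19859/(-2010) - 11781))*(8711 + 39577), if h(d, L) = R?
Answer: -190884403568/335 ≈ -5.6980e+8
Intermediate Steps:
J = 1 (J = -5 + 6 = 1)
R = 3 (R = sqrt(4*2 + 1) = sqrt(8 + 1) = sqrt(9) = 3)
h(d, L) = 3
((61 + h(2, -3)*(11 - 41)) + (-19859/(-2010) - 11781))*(8711 + 39577) = ((61 + 3*(11 - 41)) + (-19859/(-2010) - 11781))*(8711 + 39577) = ((61 + 3*(-30)) + (-19859*(-1/2010) - 11781))*48288 = ((61 - 90) + (19859/2010 - 11781))*48288 = (-29 - 23659951/2010)*48288 = -23718241/2010*48288 = -190884403568/335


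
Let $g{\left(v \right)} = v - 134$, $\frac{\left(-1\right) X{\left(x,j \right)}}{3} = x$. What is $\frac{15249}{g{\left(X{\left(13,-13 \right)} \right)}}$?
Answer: $- \frac{15249}{173} \approx -88.145$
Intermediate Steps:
$X{\left(x,j \right)} = - 3 x$
$g{\left(v \right)} = -134 + v$
$\frac{15249}{g{\left(X{\left(13,-13 \right)} \right)}} = \frac{15249}{-134 - 39} = \frac{15249}{-173} = 15249 \left(- \frac{1}{173}\right) = - \frac{15249}{173}$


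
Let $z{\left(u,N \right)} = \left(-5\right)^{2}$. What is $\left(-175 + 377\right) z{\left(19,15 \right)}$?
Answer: $5050$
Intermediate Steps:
$z{\left(u,N \right)} = 25$
$\left(-175 + 377\right) z{\left(19,15 \right)} = \left(-175 + 377\right) 25 = 202 \cdot 25 = 5050$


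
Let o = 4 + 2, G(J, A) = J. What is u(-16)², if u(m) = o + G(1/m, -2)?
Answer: 9025/256 ≈ 35.254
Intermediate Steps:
o = 6
u(m) = 6 + 1/m
u(-16)² = (6 + 1/(-16))² = (6 - 1/16)² = (95/16)² = 9025/256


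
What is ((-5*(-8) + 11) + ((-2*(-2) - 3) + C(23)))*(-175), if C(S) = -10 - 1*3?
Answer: -6825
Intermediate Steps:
C(S) = -13 (C(S) = -10 - 3 = -13)
((-5*(-8) + 11) + ((-2*(-2) - 3) + C(23)))*(-175) = ((-5*(-8) + 11) + ((-2*(-2) - 3) - 13))*(-175) = ((40 + 11) + ((4 - 3) - 13))*(-175) = (51 + (1 - 13))*(-175) = (51 - 12)*(-175) = 39*(-175) = -6825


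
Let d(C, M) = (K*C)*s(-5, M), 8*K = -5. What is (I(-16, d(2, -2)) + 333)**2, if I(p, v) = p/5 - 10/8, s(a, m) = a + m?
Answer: 43178041/400 ≈ 1.0795e+5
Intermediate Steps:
K = -5/8 (K = (1/8)*(-5) = -5/8 ≈ -0.62500)
d(C, M) = -5*C*(-5 + M)/8 (d(C, M) = (-5*C/8)*(-5 + M) = -5*C*(-5 + M)/8)
I(p, v) = -5/4 + p/5 (I(p, v) = p*(1/5) - 10*1/8 = p/5 - 5/4 = -5/4 + p/5)
(I(-16, d(2, -2)) + 333)**2 = ((-5/4 + (1/5)*(-16)) + 333)**2 = ((-5/4 - 16/5) + 333)**2 = (-89/20 + 333)**2 = (6571/20)**2 = 43178041/400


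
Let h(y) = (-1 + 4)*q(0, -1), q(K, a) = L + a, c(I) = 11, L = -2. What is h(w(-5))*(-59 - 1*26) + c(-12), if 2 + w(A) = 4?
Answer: 776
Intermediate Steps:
q(K, a) = -2 + a
w(A) = 2 (w(A) = -2 + 4 = 2)
h(y) = -9 (h(y) = (-1 + 4)*(-2 - 1) = 3*(-3) = -9)
h(w(-5))*(-59 - 1*26) + c(-12) = -9*(-59 - 1*26) + 11 = -9*(-59 - 26) + 11 = -9*(-85) + 11 = 765 + 11 = 776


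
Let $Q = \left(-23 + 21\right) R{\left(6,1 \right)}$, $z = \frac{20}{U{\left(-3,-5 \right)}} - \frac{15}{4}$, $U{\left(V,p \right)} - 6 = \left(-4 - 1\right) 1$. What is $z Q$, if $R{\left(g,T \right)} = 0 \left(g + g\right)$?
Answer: $0$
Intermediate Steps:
$R{\left(g,T \right)} = 0$ ($R{\left(g,T \right)} = 0 \cdot 2 g = 0$)
$U{\left(V,p \right)} = 1$ ($U{\left(V,p \right)} = 6 + \left(-4 - 1\right) 1 = 6 - 5 = 1$)
$z = \frac{65}{4}$ ($z = \frac{20}{1} - \frac{15}{4} = 20 \cdot 1 - \frac{15}{4} = 20 - \frac{15}{4} = \frac{65}{4} \approx 16.25$)
$Q = 0$ ($Q = \left(-23 + 21\right) 0 = \left(-2\right) 0 = 0$)
$z Q = \frac{65}{4} \cdot 0 = 0$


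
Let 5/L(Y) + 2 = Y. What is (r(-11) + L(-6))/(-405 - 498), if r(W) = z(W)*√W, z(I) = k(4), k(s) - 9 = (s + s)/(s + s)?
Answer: 5/7224 - 10*I*√11/903 ≈ 0.00069214 - 0.036729*I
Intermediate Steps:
L(Y) = 5/(-2 + Y)
k(s) = 10 (k(s) = 9 + (s + s)/(s + s) = 9 + (2*s)/((2*s)) = 9 + (2*s)*(1/(2*s)) = 9 + 1 = 10)
z(I) = 10
r(W) = 10*√W
(r(-11) + L(-6))/(-405 - 498) = (10*√(-11) + 5/(-2 - 6))/(-405 - 498) = (10*(I*√11) + 5/(-8))/(-903) = (10*I*√11 + 5*(-⅛))*(-1/903) = (10*I*√11 - 5/8)*(-1/903) = (-5/8 + 10*I*√11)*(-1/903) = 5/7224 - 10*I*√11/903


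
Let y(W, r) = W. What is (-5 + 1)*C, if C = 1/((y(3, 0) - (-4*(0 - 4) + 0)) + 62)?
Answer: -4/49 ≈ -0.081633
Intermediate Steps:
C = 1/49 (C = 1/((3 - (-4*(0 - 4) + 0)) + 62) = 1/((3 - (-4*(-4) + 0)) + 62) = 1/((3 - (16 + 0)) + 62) = 1/((3 - 1*16) + 62) = 1/((3 - 16) + 62) = 1/(-13 + 62) = 1/49 ≈ 0.020408)
(-5 + 1)*C = (-5 + 1)*(1/49) = -4*1/49 = -4/49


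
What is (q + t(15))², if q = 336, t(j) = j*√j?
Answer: 116271 + 10080*√15 ≈ 1.5531e+5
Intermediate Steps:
t(j) = j^(3/2)
(q + t(15))² = (336 + 15^(3/2))² = (336 + 15*√15)²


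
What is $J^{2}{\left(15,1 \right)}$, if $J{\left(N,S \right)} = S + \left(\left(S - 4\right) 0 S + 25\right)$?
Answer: $676$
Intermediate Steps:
$J{\left(N,S \right)} = 25 + S$ ($J{\left(N,S \right)} = S + \left(\left(-4 + S\right) 0 S + 25\right) = S + \left(0 S + 25\right) = S + \left(0 + 25\right) = S + 25 = 25 + S$)
$J^{2}{\left(15,1 \right)} = \left(25 + 1\right)^{2} = 26^{2} = 676$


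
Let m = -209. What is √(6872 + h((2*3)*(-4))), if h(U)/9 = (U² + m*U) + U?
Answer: 2*√14246 ≈ 238.71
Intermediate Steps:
h(U) = -1872*U + 9*U² (h(U) = 9*((U² - 209*U) + U) = 9*(U² - 208*U) = -1872*U + 9*U²)
√(6872 + h((2*3)*(-4))) = √(6872 + 9*((2*3)*(-4))*(-208 + (2*3)*(-4))) = √(6872 + 9*(6*(-4))*(-208 + 6*(-4))) = √(6872 + 9*(-24)*(-208 - 24)) = √(6872 + 9*(-24)*(-232)) = √(6872 + 50112) = √56984 = 2*√14246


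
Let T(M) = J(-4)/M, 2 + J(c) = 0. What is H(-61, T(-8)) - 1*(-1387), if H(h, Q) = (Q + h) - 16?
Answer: 5241/4 ≈ 1310.3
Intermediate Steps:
J(c) = -2 (J(c) = -2 + 0 = -2)
T(M) = -2/M
H(h, Q) = -16 + Q + h
H(-61, T(-8)) - 1*(-1387) = (-16 - 2/(-8) - 61) - 1*(-1387) = (-16 - 2*(-1/8) - 61) + 1387 = (-16 + 1/4 - 61) + 1387 = -307/4 + 1387 = 5241/4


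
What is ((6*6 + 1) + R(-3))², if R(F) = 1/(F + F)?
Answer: 48841/36 ≈ 1356.7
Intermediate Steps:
R(F) = 1/(2*F)
((6*6 + 1) + R(-3))² = ((6*6 + 1) + (½)/(-3))² = ((36 + 1) + (½)*(-⅓))² = (37 - ⅙)² = (221/6)² = 48841/36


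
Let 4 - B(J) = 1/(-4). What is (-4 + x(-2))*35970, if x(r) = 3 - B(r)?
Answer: -377685/2 ≈ -1.8884e+5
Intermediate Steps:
B(J) = 17/4 (B(J) = 4 - 1/(-4) = 4 - (-1)/4 = 4 - 1*(-¼) = 4 + ¼ = 17/4)
x(r) = -5/4 (x(r) = 3 - 1*17/4 = 3 - 17/4 = -5/4)
(-4 + x(-2))*35970 = (-4 - 5/4)*35970 = -21/4*35970 = -377685/2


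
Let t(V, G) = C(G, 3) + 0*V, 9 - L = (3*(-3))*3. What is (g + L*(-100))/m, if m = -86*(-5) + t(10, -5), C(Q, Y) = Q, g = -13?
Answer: -3613/425 ≈ -8.5012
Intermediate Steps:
L = 36 (L = 9 - 3*(-3)*3 = 9 - (-9)*3 = 9 - 1*(-27) = 9 + 27 = 36)
t(V, G) = G (t(V, G) = G + 0*V = G + 0 = G)
m = 425 (m = -86*(-5) - 5 = 430 - 5 = 425)
(g + L*(-100))/m = (-13 + 36*(-100))/425 = (-13 - 3600)*(1/425) = -3613*1/425 = -3613/425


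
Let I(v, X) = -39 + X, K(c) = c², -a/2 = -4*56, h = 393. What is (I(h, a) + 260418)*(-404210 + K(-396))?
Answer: -64527034838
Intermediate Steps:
a = 448 (a = -(-8)*56 = -2*(-224) = 448)
(I(h, a) + 260418)*(-404210 + K(-396)) = ((-39 + 448) + 260418)*(-404210 + (-396)²) = (409 + 260418)*(-404210 + 156816) = 260827*(-247394) = -64527034838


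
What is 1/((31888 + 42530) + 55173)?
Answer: 1/129591 ≈ 7.7166e-6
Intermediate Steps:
1/((31888 + 42530) + 55173) = 1/(74418 + 55173) = 1/129591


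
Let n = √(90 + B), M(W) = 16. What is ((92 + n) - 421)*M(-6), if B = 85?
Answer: -5264 + 80*√7 ≈ -5052.3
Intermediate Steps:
n = 5*√7 (n = √(90 + 85) = √175 = 5*√7 ≈ 13.229)
((92 + n) - 421)*M(-6) = ((92 + 5*√7) - 421)*16 = (-329 + 5*√7)*16 = -5264 + 80*√7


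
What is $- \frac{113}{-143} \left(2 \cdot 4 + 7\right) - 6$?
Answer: $\frac{837}{143} \approx 5.8531$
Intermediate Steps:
$- \frac{113}{-143} \left(2 \cdot 4 + 7\right) - 6 = \left(-113\right) \left(- \frac{1}{143}\right) \left(8 + 7\right) - 6 = \frac{113}{143} \cdot 15 - 6 = \frac{1695}{143} - 6 = \frac{837}{143}$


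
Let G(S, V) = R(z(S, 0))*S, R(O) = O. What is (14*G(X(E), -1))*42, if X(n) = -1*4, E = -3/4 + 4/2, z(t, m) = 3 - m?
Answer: -7056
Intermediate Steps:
E = 5/4 (E = -3*¼ + 4*(½) = -¾ + 2 = 5/4 ≈ 1.2500)
X(n) = -4
G(S, V) = 3*S (G(S, V) = (3 - 1*0)*S = (3 + 0)*S = 3*S)
(14*G(X(E), -1))*42 = (14*(3*(-4)))*42 = (14*(-12))*42 = -168*42 = -7056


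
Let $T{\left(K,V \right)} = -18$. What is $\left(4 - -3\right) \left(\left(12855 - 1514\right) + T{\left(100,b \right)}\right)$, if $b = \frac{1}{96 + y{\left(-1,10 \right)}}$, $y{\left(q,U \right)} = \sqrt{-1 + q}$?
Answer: $79261$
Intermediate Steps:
$b = \frac{1}{96 + i \sqrt{2}}$ ($b = \frac{1}{96 + \sqrt{-1 - 1}} = \frac{1}{96 + \sqrt{-2}} = \frac{1}{96 + i \sqrt{2}} \approx 0.010414 - 0.0001534 i$)
$\left(4 - -3\right) \left(\left(12855 - 1514\right) + T{\left(100,b \right)}\right) = \left(4 - -3\right) \left(\left(12855 - 1514\right) - 18\right) = \left(4 + 3\right) \left(11341 - 18\right) = 7 \cdot 11323 = 79261$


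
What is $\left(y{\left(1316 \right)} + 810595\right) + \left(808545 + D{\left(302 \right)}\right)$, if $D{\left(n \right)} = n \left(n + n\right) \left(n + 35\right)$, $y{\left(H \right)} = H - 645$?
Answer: $63091307$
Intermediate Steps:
$y{\left(H \right)} = -645 + H$
$D{\left(n \right)} = 2 n^{2} \left(35 + n\right)$ ($D{\left(n \right)} = n 2 n \left(35 + n\right) = 2 n^{2} \left(35 + n\right)$)
$\left(y{\left(1316 \right)} + 810595\right) + \left(808545 + D{\left(302 \right)}\right) = \left(\left(-645 + 1316\right) + 810595\right) + \left(808545 + 2 \cdot 302^{2} \left(35 + 302\right)\right) = \left(671 + 810595\right) + \left(808545 + 2 \cdot 91204 \cdot 337\right) = 811266 + \left(808545 + 61471496\right) = 811266 + 62280041 = 63091307$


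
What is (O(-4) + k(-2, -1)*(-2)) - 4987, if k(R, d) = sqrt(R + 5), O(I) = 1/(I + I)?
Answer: -39897/8 - 2*sqrt(3) ≈ -4990.6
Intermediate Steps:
O(I) = 1/(2*I)
k(R, d) = sqrt(5 + R)
(O(-4) + k(-2, -1)*(-2)) - 4987 = ((1/2)/(-4) + sqrt(5 - 2)*(-2)) - 4987 = ((1/2)*(-1/4) + sqrt(3)*(-2)) - 4987 = (-1/8 - 2*sqrt(3)) - 4987 = -39897/8 - 2*sqrt(3)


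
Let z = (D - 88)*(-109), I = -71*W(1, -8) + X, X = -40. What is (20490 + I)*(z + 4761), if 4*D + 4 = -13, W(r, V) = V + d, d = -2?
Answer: 313511850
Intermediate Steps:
W(r, V) = -2 + V (W(r, V) = V - 2 = -2 + V)
D = -17/4 (D = -1 + (1/4)*(-13) = -1 - 13/4 = -17/4 ≈ -4.2500)
I = 670 (I = -71*(-2 - 8) - 40 = -71*(-10) - 40 = 710 - 40 = 670)
z = 40221/4 (z = (-17/4 - 88)*(-109) = -369/4*(-109) = 40221/4 ≈ 10055.)
(20490 + I)*(z + 4761) = (20490 + 670)*(40221/4 + 4761) = 21160*(59265/4) = 313511850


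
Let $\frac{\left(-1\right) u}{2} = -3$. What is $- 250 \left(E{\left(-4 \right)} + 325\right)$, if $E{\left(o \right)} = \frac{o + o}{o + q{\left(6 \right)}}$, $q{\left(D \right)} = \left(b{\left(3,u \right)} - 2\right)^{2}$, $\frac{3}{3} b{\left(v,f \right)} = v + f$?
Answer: $- \frac{730850}{9} \approx -81206.0$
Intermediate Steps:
$u = 6$ ($u = \left(-2\right) \left(-3\right) = 6$)
$b{\left(v,f \right)} = f + v$ ($b{\left(v,f \right)} = v + f = f + v$)
$q{\left(D \right)} = 49$ ($q{\left(D \right)} = \left(\left(6 + 3\right) - 2\right)^{2} = \left(9 - 2\right)^{2} = 7^{2} = 49$)
$E{\left(o \right)} = \frac{2 o}{49 + o}$ ($E{\left(o \right)} = \frac{o + o}{o + 49} = \frac{2 o}{49 + o}$)
$- 250 \left(E{\left(-4 \right)} + 325\right) = - 250 \left(2 \left(-4\right) \frac{1}{49 - 4} + 325\right) = - 250 \left(2 \left(-4\right) \frac{1}{45} + 325\right) = - 250 \left(- \frac{8}{45} + 325\right) = \left(-250\right) \frac{14617}{45} = - \frac{730850}{9}$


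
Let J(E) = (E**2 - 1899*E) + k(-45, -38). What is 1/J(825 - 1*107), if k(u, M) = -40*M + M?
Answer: -1/846476 ≈ -1.1814e-6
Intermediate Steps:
k(u, M) = -39*M
J(E) = 1482 + E**2 - 1899*E (J(E) = (E**2 - 1899*E) - 39*(-38) = (E**2 - 1899*E) + 1482 = 1482 + E**2 - 1899*E)
1/J(825 - 1*107) = 1/(1482 + (825 - 1*107)**2 - 1899*(825 - 1*107)) = 1/(1482 + (825 - 107)**2 - 1899*(825 - 107)) = 1/(1482 + 718**2 - 1899*718) = 1/(1482 + 515524 - 1363482) = 1/(-846476) = -1/846476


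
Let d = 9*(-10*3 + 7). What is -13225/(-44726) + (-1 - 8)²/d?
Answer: -98359/1028698 ≈ -0.095615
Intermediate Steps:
d = -207 (d = 9*(-30 + 7) = 9*(-23) = -207)
-13225/(-44726) + (-1 - 8)²/d = -13225/(-44726) + (-1 - 8)²/(-207) = -13225*(-1/44726) + (-9)²*(-1/207) = 13225/44726 + 81*(-1/207) = 13225/44726 - 9/23 = -98359/1028698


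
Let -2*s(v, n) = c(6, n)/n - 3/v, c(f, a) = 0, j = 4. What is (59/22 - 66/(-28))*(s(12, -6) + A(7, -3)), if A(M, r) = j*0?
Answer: 97/154 ≈ 0.62987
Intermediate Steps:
A(M, r) = 0 (A(M, r) = 4*0 = 0)
s(v, n) = 3/(2*v) (s(v, n) = -(0/n - 3/v)/2 = -(0 - 3/v)/2 = -(-3)/(2*v) = 3/(2*v))
(59/22 - 66/(-28))*(s(12, -6) + A(7, -3)) = (59/22 - 66/(-28))*((3/2)/12 + 0) = (59*(1/22) - 66*(-1/28))*((3/2)*(1/12) + 0) = (59/22 + 33/14)*(1/8 + 0) = (388/77)*(1/8) = 97/154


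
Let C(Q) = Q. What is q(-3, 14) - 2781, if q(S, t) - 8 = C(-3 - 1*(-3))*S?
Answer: -2773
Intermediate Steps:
q(S, t) = 8 (q(S, t) = 8 + (-3 - 1*(-3))*S = 8 + (-3 + 3)*S = 8 + 0*S = 8 + 0 = 8)
q(-3, 14) - 2781 = 8 - 2781 = -2773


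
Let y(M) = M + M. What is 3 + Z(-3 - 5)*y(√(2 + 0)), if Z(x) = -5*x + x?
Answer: 3 + 64*√2 ≈ 93.510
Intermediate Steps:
Z(x) = -4*x
y(M) = 2*M
3 + Z(-3 - 5)*y(√(2 + 0)) = 3 + (-4*(-3 - 5))*(2*√(2 + 0)) = 3 + (-4*(-8))*(2*√2) = 3 + 32*(2*√2) = 3 + 64*√2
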